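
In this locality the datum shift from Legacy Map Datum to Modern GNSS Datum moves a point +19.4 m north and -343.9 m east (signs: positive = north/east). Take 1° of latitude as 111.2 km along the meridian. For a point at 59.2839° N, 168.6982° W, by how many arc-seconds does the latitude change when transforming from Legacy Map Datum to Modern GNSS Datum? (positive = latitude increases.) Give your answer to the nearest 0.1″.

1° of latitude = 111.2 km, so Δφ = 19.4 / 111200 = 0.0001745° = 0.628″.

Δφ = 0.6″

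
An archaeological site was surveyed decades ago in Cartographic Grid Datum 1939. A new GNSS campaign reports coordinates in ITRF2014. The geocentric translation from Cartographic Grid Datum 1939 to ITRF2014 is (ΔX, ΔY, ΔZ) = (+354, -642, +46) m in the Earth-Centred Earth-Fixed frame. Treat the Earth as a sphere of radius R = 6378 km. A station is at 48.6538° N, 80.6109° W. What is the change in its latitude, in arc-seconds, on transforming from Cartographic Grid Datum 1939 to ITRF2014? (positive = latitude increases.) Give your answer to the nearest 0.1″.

sin φ = 0.750732, cos φ = 0.660607, sin λ = -0.986603, cos λ = 0.163138.
North component: ΔN = −sin φ cos λ·ΔX − sin φ sin λ·ΔY + cos φ·ΔZ = −(0.750732)(0.163138)(354) − (0.750732)(-0.986603)(-642) + (0.660607)(46) = -488.48 m.
1° of latitude spans πR/180 = 111317 m, so Δφ = -488.48 / 111317 × 3600 = -15.797″.

Δφ = -15.8″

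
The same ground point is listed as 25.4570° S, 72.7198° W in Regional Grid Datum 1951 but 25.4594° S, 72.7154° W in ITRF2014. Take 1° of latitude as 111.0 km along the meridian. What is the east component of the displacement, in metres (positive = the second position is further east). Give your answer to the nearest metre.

ΔE = 441 m

Δφ = -25.4594° − -25.4570° = -0.0024°; Δλ = -72.7154° − -72.7198° = +0.0044°.
ΔN = Δφ × 111000 = -266.4 m; ΔE = Δλ × 111000 × cos(-25.4570°) = +0.0044 × 111000 × 0.902908 = 441.0 m.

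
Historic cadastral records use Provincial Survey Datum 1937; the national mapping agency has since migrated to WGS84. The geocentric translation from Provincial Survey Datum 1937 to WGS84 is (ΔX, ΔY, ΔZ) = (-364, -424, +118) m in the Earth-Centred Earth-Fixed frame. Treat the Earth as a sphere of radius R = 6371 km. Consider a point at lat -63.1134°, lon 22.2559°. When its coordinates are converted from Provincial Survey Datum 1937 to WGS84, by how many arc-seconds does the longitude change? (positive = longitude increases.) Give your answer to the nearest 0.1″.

Δλ = -18.2″

sin φ = -0.891903, cos φ = 0.452226, sin λ = 0.378744, cos λ = 0.925502.
East component: ΔE = −sin λ·ΔX + cos λ·ΔY = −(0.378744)(-364) + (0.925502)(-424) = -254.55 m.
1° of latitude spans πR/180 = 111195 m; at latitude φ, 1° of longitude spans that × cos φ = 50285.3 m, so Δλ = -254.55 / 50285.3 × 3600 = -18.224″.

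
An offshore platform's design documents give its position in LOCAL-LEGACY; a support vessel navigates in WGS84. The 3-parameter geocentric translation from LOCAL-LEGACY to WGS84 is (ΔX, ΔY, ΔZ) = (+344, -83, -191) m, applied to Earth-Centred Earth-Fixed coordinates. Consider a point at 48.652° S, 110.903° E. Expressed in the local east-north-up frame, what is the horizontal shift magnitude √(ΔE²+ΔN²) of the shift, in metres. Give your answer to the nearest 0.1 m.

At φ = -48.652°, λ = 110.903°: sin φ = -0.750711, cos φ = 0.660631, sin λ = 0.934186, cos λ = -0.356787.
ΔE = −sin λ·ΔX + cos λ·ΔY = −(0.934186)·(344) + (-0.356787)·(-83) = -291.75 m.
ΔN = −sin φ cos λ·ΔX − sin φ sin λ·ΔY + cos φ·ΔZ = −(-0.750711)(-0.356787)(344) − (-0.750711)(0.934186)(-83) + (0.660631)(-191) = -276.53 m.
Horizontal magnitude = √(ΔE² + ΔN²) = √((-291.75)² + (-276.53)²) = 401.97 m.

402.0 m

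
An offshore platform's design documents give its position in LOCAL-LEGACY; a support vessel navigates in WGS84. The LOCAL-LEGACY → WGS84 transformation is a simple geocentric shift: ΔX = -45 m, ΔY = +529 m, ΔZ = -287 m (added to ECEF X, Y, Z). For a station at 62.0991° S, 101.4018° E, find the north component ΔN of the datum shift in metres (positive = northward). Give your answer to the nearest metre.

ΔN = 332 m

The local north axis is (−sin φ cos λ, −sin φ sin λ, cos φ), giving ΔN = 7.862 + 458.282 − 134.300 = 331.84 m.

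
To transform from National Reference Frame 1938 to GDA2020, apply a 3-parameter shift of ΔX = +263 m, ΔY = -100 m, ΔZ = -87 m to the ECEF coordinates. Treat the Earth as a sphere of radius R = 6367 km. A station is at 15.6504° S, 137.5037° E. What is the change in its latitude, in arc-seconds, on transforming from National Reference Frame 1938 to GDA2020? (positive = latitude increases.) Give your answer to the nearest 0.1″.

sin φ = -0.269767, cos φ = 0.962926, sin λ = 0.675543, cos λ = -0.737321.
North component: ΔN = −sin φ cos λ·ΔX − sin φ sin λ·ΔY + cos φ·ΔZ = −(-0.269767)(-0.737321)(263) − (-0.269767)(0.675543)(-100) + (0.962926)(-87) = -154.31 m.
1° of latitude spans πR/180 = 111125 m, so Δφ = -154.31 / 111125 × 3600 = -4.999″.

Δφ = -5.0″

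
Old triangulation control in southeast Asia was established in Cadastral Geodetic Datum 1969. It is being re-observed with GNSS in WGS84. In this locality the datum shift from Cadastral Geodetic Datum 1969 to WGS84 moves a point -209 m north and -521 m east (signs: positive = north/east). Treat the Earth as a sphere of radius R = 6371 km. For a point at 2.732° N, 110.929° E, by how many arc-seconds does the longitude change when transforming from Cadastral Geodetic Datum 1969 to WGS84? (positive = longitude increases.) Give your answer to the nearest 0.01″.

At latitude 2.732°, cos φ = 0.998863.
One radian of longitude at latitude φ spans R cos φ, so Δλ = ΔE / (R cos φ) = -521.0 / (6371000 × 0.998863) = -8.1870e-05 rad = -16.887″.

Δλ = -16.89″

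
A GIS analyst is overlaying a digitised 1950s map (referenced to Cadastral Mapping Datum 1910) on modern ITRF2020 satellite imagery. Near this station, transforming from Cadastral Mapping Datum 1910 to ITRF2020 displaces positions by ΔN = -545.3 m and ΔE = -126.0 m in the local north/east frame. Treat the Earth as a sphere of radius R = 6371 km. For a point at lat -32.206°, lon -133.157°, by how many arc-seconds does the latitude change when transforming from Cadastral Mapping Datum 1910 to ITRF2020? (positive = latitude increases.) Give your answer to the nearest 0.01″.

On a sphere of radius R, 1 rad of latitude = R, so Δφ = ΔN / R = -545.3 / 6371000 = -8.5591e-05 rad = -17.654″.

Δφ = -17.65″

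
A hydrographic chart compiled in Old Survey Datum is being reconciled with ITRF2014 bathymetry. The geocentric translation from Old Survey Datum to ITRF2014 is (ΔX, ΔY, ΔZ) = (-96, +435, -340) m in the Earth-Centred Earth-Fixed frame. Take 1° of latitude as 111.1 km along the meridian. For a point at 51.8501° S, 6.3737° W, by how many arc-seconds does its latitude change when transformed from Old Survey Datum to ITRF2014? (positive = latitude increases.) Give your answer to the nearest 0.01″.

Δφ = -10.47″

sin φ = -0.786397, cos φ = 0.617721, sin λ = -0.111013, cos λ = 0.993819.
North component: ΔN = −sin φ cos λ·ΔX − sin φ sin λ·ΔY + cos φ·ΔZ = −(-0.786397)(0.993819)(-96) − (-0.786397)(-0.111013)(435) + (0.617721)(-340) = -323.03 m.
1° of latitude spans 111100 m, so Δφ = -323.03 / 111100 × 3600 = -10.467″.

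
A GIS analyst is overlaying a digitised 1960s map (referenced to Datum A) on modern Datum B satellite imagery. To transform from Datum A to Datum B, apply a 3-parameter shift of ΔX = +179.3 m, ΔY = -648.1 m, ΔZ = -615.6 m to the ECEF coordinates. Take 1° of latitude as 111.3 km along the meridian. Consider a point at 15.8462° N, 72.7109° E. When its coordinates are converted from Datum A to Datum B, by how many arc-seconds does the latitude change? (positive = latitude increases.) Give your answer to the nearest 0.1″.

sin φ = 0.273056, cos φ = 0.961998, sin λ = 0.954817, cos λ = 0.297193.
North component: ΔN = −sin φ cos λ·ΔX − sin φ sin λ·ΔY + cos φ·ΔZ = −(0.273056)(0.297193)(179.3) − (0.273056)(0.954817)(-648.1) + (0.961998)(-615.6) = -437.78 m.
1° of latitude spans 111300 m, so Δφ = -437.78 / 111300 × 3600 = -14.160″.

Δφ = -14.2″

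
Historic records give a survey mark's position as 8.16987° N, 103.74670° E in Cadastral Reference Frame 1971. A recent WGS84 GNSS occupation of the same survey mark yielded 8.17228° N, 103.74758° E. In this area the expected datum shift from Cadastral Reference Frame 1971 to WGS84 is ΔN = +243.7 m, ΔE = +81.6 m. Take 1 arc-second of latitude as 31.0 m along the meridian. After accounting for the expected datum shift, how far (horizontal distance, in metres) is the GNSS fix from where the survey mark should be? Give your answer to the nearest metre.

Observed coordinate differences: Δφ = +0.00241°, Δλ = +0.00088°.
Converting to metres (1° lat = 111600 m, cos φ = 0.989851): observed ΔN = 269.0 m, observed ΔE = 97.2 m.
Subtracting the expected shift leaves a residual of 269.0 − (243.7) = 25.3 m north and 97.2 − (81.6) = 15.6 m east.
Residual distance = √(25.3² + 15.6²) = 29.7 m.

30 m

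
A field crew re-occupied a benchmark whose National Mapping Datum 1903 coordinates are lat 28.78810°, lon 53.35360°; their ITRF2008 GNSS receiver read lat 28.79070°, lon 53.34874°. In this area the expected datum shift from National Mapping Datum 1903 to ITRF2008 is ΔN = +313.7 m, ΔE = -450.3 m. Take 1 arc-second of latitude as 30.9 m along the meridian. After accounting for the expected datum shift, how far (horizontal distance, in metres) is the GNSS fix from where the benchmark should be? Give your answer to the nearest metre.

Observed coordinate differences: Δφ = +0.00260°, Δλ = -0.00486°.
Converting to metres (1° lat = 111240 m, cos φ = 0.876407): observed ΔN = 289.2 m, observed ΔE = -473.8 m.
Subtracting the expected shift leaves a residual of 289.2 − (313.7) = -24.5 m north and -473.8 − (-450.3) = -23.5 m east.
Residual distance = √((-24.5)² + (-23.5)²) = 33.9 m.

34 m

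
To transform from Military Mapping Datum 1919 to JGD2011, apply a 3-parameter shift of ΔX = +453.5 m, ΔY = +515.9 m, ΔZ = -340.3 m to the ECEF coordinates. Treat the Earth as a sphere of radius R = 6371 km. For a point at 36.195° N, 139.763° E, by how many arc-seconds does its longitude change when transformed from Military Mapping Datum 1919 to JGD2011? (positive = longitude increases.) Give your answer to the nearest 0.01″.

sin φ = 0.590535, cos φ = 0.807012, sin λ = 0.645951, cos λ = -0.763379.
East component: ΔE = −sin λ·ΔX + cos λ·ΔY = −(0.645951)(453.5) + (-0.763379)(515.9) = -686.77 m.
1° of latitude spans πR/180 = 111195 m; at latitude φ, 1° of longitude spans that × cos φ = 89735.6 m, so Δλ = -686.77 / 89735.6 × 3600 = -27.552″.

Δλ = -27.55″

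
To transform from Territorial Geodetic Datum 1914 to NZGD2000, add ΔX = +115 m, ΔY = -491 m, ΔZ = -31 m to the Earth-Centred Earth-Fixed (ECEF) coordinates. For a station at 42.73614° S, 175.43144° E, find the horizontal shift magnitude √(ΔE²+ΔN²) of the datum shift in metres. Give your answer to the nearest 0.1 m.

496.8 m

The local east axis at (φ, λ) is (−sin λ, cos λ, 0), so ΔE = −sin(175.43144°)·115 + cos(175.43144°)·(-491) = 480.28 m.
The local north axis is (−sin φ cos λ, −sin φ sin λ, cos φ), giving ΔN = -77.794 − 26.540 − 22.769 = -127.10 m.
Horizontal magnitude = √(ΔE² + ΔN²) = √(480.28² + (-127.10)²) = 496.81 m.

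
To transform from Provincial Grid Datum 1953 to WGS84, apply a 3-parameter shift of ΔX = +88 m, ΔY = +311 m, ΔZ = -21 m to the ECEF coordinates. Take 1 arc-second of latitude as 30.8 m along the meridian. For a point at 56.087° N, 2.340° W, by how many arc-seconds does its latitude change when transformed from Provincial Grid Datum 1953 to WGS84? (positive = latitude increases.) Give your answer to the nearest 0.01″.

Δφ = -2.41″

sin φ = 0.829886, cos φ = 0.557933, sin λ = -0.040829, cos λ = 0.999166.
North component: ΔN = −sin φ cos λ·ΔX − sin φ sin λ·ΔY + cos φ·ΔZ = −(0.829886)(0.999166)(88) − (0.829886)(-0.040829)(311) + (0.557933)(-21) = -74.15 m.
1° of latitude spans 3600 × 30.80 = 110880 m, so Δφ = -74.15 / 110880 × 3600 = -2.407″.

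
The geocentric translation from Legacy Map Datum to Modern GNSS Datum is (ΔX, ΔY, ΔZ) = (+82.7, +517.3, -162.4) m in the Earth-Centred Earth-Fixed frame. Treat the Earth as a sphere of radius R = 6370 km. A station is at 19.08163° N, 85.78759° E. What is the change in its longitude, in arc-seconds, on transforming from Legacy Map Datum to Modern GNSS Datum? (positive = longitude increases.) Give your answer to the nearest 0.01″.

Δλ = -1.52″

sin φ = 0.326915, cos φ = 0.945054, sin λ = 0.997299, cos λ = 0.073454.
East component: ΔE = −sin λ·ΔX + cos λ·ΔY = −(0.997299)(82.7) + (0.073454)(517.3) = -44.48 m.
1° of latitude spans πR/180 = 111177 m; at latitude φ, 1° of longitude spans that × cos φ = 105068.7 m, so Δλ = -44.48 / 105068.7 × 3600 = -1.524″.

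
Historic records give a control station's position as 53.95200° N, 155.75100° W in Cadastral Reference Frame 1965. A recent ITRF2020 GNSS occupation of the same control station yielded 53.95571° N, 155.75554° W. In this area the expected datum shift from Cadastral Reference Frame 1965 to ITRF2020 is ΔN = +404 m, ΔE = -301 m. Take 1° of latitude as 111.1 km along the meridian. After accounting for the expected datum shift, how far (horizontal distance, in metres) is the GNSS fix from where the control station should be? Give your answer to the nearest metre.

Observed coordinate differences: Δφ = +0.00371°, Δλ = -0.00454°.
Converting to metres (1° lat = 111100 m, cos φ = 0.588463): observed ΔN = 412.2 m, observed ΔE = -296.8 m.
Subtracting the expected shift leaves a residual of 412.2 − (404) = 8.2 m north and -296.8 − (-301) = 4.2 m east.
Residual distance = √(8.2² + 4.2²) = 9.2 m.

9 m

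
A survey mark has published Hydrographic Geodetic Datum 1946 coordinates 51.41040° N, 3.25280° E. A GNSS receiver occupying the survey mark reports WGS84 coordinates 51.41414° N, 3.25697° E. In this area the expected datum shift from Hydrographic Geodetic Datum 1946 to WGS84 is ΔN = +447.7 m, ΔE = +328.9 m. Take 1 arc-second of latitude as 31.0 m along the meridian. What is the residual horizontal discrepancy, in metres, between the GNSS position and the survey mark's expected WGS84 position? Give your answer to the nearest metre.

49 m

Observed coordinate differences: Δφ = +0.00374°, Δλ = +0.00417°.
Converting to metres (1° lat = 111600 m, cos φ = 0.623738): observed ΔN = 417.4 m, observed ΔE = 290.3 m.
Subtracting the expected shift leaves a residual of 417.4 − (447.7) = -30.3 m north and 290.3 − (328.9) = -38.6 m east.
Residual distance = √((-30.3)² + (-38.6)²) = 49.1 m.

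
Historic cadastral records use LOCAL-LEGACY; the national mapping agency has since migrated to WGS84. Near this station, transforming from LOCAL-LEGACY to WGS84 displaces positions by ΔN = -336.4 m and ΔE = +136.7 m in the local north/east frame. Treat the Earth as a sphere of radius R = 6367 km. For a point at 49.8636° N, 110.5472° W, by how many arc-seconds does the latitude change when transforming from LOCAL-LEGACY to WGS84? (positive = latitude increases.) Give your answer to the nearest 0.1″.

On a sphere of radius R, 1 rad of latitude = R, so Δφ = ΔN / R = -336.4 / 6367000 = -5.2835e-05 rad = -10.898″.

Δφ = -10.9″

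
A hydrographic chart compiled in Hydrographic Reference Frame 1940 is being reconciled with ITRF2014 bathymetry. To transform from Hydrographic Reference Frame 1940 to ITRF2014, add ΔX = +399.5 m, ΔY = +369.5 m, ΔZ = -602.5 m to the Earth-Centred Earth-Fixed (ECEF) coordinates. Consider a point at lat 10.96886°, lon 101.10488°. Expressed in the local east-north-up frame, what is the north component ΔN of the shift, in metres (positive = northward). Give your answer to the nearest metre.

At φ = 10.96886°, λ = 101.10488°: sin φ = 0.190275, cos φ = 0.981731, sin λ = 0.981276, cos λ = -0.192606.
ΔN = −sin φ cos λ·ΔX − sin φ sin λ·ΔY + cos φ·ΔZ = −(0.190275)(-0.192606)(399.5) − (0.190275)(0.981276)(369.5) + (0.981731)(-602.5) = -645.84 m.

ΔN = -646 m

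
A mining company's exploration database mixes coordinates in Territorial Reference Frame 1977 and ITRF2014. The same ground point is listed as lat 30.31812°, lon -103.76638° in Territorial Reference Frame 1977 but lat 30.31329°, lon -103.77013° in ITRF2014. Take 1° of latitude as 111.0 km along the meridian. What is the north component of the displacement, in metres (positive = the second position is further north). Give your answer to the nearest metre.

ΔN = -536 m

Δφ = 30.31329° − 30.31812° = -0.00483°; Δλ = -103.77013° − -103.76638° = -0.00375°.
ΔN = Δφ × 111000 = -536.1 m; ΔE = Δλ × 111000 × cos(30.31812°) = -0.00375 × 111000 × 0.863236 = -359.3 m.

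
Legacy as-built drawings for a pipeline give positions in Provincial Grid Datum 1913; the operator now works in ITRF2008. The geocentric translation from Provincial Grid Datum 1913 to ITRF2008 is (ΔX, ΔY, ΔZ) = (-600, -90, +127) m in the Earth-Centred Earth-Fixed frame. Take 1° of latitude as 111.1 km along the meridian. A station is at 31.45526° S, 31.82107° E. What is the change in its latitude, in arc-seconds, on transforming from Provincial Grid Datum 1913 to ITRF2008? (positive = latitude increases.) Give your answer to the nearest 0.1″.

Δφ = -5.9″

sin φ = -0.521833, cos φ = 0.853048, sin λ = 0.527268, cos λ = 0.849699.
North component: ΔN = −sin φ cos λ·ΔX − sin φ sin λ·ΔY + cos φ·ΔZ = −(-0.521833)(0.849699)(-600) − (-0.521833)(0.527268)(-90) + (0.853048)(127) = -182.47 m.
1° of latitude spans 111100 m, so Δφ = -182.47 / 111100 × 3600 = -5.913″.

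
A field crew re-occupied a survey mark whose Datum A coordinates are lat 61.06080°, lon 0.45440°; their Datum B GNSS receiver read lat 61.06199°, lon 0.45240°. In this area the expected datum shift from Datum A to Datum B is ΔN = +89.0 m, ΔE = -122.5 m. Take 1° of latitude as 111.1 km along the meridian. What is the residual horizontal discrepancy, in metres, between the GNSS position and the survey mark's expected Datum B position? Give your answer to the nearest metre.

46 m

Observed coordinate differences: Δφ = +0.00119°, Δλ = -0.00200°.
Converting to metres (1° lat = 111100 m, cos φ = 0.483881): observed ΔN = 132.2 m, observed ΔE = -107.5 m.
Subtracting the expected shift leaves a residual of 132.2 − (89.0) = 43.2 m north and -107.5 − (-122.5) = 15.0 m east.
Residual distance = √(43.2² + 15.0²) = 45.7 m.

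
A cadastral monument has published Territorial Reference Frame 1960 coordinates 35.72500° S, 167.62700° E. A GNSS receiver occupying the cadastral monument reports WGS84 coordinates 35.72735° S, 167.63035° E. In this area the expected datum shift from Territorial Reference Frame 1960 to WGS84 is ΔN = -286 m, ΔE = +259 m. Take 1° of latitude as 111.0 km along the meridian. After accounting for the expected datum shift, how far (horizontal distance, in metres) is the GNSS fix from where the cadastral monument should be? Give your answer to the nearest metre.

Observed coordinate differences: Δφ = -0.00235°, Δλ = +0.00335°.
Converting to metres (1° lat = 111000 m, cos φ = 0.811829): observed ΔN = -260.8 m, observed ΔE = 301.9 m.
Subtracting the expected shift leaves a residual of -260.8 − (-286) = 25.2 m north and 301.9 − (259) = 42.9 m east.
Residual distance = √(25.2² + 42.9²) = 49.7 m.

50 m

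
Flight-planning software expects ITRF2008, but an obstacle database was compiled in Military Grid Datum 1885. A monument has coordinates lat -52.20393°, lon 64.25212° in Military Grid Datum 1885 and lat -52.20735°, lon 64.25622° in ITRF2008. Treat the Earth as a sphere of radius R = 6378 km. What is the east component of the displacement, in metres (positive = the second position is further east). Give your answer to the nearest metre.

ΔE = 280 m

Δφ = -52.20735° − -52.20393° = -0.00342°; Δλ = 64.25622° − 64.25212° = +0.00410°.
1° along a meridian = πR/180 = 111317 m.
ΔN = Δφ × 111317 = -380.7 m; ΔE = Δλ × 111317 × cos(-52.20393°) = +0.00410 × 111317 × 0.612853 = 279.7 m.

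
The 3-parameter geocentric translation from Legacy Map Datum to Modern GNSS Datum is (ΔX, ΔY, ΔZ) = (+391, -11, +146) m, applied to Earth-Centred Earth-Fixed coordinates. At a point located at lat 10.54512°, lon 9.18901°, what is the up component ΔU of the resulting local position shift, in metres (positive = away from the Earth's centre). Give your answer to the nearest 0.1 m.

The local up (radial) axis is (cos φ cos λ, cos φ sin λ, sin φ), giving ΔU = 379.463 − 1.727 + 26.719 = 404.46 m.

ΔU = 404.5 m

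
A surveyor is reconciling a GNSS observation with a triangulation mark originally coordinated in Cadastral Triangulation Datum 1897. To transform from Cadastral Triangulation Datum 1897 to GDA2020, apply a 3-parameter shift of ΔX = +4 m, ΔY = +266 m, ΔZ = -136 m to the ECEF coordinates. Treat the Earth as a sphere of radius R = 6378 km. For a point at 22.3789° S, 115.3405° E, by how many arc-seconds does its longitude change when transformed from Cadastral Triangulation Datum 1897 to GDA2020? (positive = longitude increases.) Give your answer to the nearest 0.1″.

Δλ = -4.1″

sin φ = -0.380730, cos φ = 0.924686, sin λ = 0.903780, cos λ = -0.427997.
East component: ΔE = −sin λ·ΔX + cos λ·ΔY = −(0.903780)(4) + (-0.427997)(266) = -117.46 m.
1° of latitude spans πR/180 = 111317 m; at latitude φ, 1° of longitude spans that × cos φ = 102933.4 m, so Δλ = -117.46 / 102933.4 × 3600 = -4.108″.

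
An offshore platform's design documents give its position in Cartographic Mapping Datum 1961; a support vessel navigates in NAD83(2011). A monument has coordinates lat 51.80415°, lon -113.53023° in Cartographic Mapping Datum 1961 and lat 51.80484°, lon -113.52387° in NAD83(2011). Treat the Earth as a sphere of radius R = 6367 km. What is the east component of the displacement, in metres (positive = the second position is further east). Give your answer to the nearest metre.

Δφ = 51.80484° − 51.80415° = +0.00069°; Δλ = -113.52387° − -113.53023° = +0.00636°.
1° along a meridian = πR/180 = 111125 m.
ΔN = Δφ × 111125 = 76.7 m; ΔE = Δλ × 111125 × cos(51.80415°) = +0.00636 × 111125 × 0.618351 = 437.0 m.

ΔE = 437 m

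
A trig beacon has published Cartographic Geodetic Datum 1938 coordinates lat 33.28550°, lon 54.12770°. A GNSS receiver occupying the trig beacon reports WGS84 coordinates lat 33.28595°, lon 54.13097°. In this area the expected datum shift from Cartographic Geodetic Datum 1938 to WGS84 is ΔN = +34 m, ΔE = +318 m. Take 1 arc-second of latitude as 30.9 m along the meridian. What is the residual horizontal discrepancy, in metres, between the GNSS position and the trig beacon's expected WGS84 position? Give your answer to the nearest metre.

Observed coordinate differences: Δφ = +0.00045°, Δλ = +0.00327°.
Converting to metres (1° lat = 111240 m, cos φ = 0.835946): observed ΔN = 50.1 m, observed ΔE = 304.1 m.
Subtracting the expected shift leaves a residual of 50.1 − (34) = 16.1 m north and 304.1 − (318) = -13.9 m east.
Residual distance = √(16.1² + (-13.9)²) = 21.3 m.

21 m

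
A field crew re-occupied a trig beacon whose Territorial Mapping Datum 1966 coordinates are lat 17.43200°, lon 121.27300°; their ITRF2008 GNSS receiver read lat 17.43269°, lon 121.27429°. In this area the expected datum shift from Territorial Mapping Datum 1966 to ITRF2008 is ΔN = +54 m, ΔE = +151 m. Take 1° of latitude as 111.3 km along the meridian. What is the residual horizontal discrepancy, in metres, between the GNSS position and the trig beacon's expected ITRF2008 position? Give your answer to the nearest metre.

Observed coordinate differences: Δφ = +0.00069°, Δλ = +0.00129°.
Converting to metres (1° lat = 111300 m, cos φ = 0.954073): observed ΔN = 76.8 m, observed ΔE = 137.0 m.
Subtracting the expected shift leaves a residual of 76.8 − (54) = 22.8 m north and 137.0 − (151) = -14.0 m east.
Residual distance = √(22.8² + (-14.0)²) = 26.8 m.

27 m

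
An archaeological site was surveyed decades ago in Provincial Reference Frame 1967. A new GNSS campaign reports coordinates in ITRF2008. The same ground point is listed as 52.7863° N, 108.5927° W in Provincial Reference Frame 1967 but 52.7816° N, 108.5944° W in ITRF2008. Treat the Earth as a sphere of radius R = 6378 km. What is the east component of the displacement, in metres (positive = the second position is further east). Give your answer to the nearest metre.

Δφ = 52.7816° − 52.7863° = -0.0047°; Δλ = -108.5944° − -108.5927° = -0.0017°.
1° along a meridian = πR/180 = 111317 m.
ΔN = Δφ × 111317 = -523.2 m; ΔE = Δλ × 111317 × cos(52.7863°) = -0.0017 × 111317 × 0.604790 = -114.4 m.

ΔE = -114 m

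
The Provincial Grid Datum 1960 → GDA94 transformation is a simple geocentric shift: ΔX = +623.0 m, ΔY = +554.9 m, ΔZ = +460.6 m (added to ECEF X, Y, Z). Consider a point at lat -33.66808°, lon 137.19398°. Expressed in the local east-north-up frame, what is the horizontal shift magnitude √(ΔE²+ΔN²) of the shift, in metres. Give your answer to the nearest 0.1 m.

The local east axis at (φ, λ) is (−sin λ, cos λ, 0), so ΔE = −sin(137.19398°)·623.0 + cos(137.19398°)·554.9 = -830.45 m.
The local north axis is (−sin φ cos λ, −sin φ sin λ, cos φ), giving ΔN = -253.390 + 209.037 + 383.340 = 338.99 m.
Horizontal magnitude = √(ΔE² + ΔN²) = √((-830.45)² + 338.99²) = 896.97 m.

897.0 m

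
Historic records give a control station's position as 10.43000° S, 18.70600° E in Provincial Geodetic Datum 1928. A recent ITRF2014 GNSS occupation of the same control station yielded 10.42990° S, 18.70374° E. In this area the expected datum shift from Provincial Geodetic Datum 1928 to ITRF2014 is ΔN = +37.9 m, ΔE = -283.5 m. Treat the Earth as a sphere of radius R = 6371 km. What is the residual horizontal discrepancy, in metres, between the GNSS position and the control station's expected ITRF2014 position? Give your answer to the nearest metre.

Observed coordinate differences: Δφ = +0.00010°, Δλ = -0.00226°.
Converting to metres (1° lat = 111195 m, cos φ = 0.983477): observed ΔN = 11.1 m, observed ΔE = -247.1 m.
Subtracting the expected shift leaves a residual of 11.1 − (37.9) = -26.8 m north and -247.1 − (-283.5) = 36.4 m east.
Residual distance = √((-26.8)² + 36.4²) = 45.2 m.

45 m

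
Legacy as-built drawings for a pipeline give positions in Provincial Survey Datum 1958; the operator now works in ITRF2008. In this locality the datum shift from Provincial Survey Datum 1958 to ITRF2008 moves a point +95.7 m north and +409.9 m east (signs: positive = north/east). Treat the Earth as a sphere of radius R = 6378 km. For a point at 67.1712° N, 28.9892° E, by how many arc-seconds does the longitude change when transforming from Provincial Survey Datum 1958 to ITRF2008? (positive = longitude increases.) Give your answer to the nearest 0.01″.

At latitude 67.1712°, cos φ = 0.387979.
One radian of longitude at latitude φ spans R cos φ, so Δλ = ΔE / (R cos φ) = 409.9 / (6378000 × 0.387979) = 1.6565e-04 rad = 34.167″.

Δλ = 34.17″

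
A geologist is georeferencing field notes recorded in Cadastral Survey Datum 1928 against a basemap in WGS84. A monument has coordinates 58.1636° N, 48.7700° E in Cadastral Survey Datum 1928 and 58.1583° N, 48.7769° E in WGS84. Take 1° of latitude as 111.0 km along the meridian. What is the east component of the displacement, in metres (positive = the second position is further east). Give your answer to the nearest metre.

Δφ = 58.1583° − 58.1636° = -0.0053°; Δλ = 48.7769° − 48.7700° = +0.0069°.
ΔN = Δφ × 111000 = -588.3 m; ΔE = Δλ × 111000 × cos(58.1636°) = +0.0069 × 111000 × 0.527496 = 404.0 m.

ΔE = 404 m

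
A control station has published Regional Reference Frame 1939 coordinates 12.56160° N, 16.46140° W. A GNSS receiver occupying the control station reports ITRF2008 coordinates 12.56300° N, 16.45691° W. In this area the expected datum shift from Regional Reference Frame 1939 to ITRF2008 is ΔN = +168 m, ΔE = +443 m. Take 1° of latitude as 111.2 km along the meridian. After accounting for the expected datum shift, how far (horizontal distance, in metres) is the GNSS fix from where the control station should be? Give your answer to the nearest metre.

Observed coordinate differences: Δφ = +0.00140°, Δλ = +0.00449°.
Converting to metres (1° lat = 111200 m, cos φ = 0.976063): observed ΔN = 155.7 m, observed ΔE = 487.3 m.
Subtracting the expected shift leaves a residual of 155.7 − (168) = -12.3 m north and 487.3 − (443) = 44.3 m east.
Residual distance = √((-12.3)² + 44.3²) = 46.0 m.

46 m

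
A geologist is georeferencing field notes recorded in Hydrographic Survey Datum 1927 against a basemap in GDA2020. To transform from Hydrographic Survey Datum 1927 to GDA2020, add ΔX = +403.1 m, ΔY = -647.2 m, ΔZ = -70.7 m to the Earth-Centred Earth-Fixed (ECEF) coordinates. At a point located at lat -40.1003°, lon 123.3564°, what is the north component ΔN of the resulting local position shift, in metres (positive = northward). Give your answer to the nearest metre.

At φ = -40.1003°, λ = 123.3564°: sin φ = -0.644128, cos φ = 0.764918, sin λ = 0.835267, cos λ = -0.549845.
ΔN = −sin φ cos λ·ΔX − sin φ sin λ·ΔY + cos φ·ΔZ = −(-0.644128)(-0.549845)(403.1) − (-0.644128)(0.835267)(-647.2) + (0.764918)(-70.7) = -545.05 m.

ΔN = -545 m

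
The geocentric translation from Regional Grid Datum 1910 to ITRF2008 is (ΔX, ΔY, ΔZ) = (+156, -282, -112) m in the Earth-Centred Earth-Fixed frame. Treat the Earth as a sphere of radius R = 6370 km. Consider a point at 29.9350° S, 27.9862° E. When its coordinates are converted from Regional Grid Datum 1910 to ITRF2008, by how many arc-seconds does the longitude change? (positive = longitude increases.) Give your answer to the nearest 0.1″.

Δλ = -12.0″

sin φ = -0.499017, cos φ = 0.866592, sin λ = 0.469259, cos λ = 0.883061.
East component: ΔE = −sin λ·ΔX + cos λ·ΔY = −(0.469259)(156) + (0.883061)(-282) = -322.23 m.
1° of latitude spans πR/180 = 111177 m; at latitude φ, 1° of longitude spans that × cos φ = 96345.5 m, so Δλ = -322.23 / 96345.5 × 3600 = -12.040″.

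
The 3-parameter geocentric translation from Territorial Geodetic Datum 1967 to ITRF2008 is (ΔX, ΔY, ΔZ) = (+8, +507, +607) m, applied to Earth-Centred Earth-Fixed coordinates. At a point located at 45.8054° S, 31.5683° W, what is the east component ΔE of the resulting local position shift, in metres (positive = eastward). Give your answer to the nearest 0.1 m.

ΔE = 436.2 m

At φ = -45.8054°, λ = -31.5683°: sin φ = -0.716976, cos φ = 0.697098, sin λ = -0.523515, cos λ = 0.852017.
ΔE = −sin λ·ΔX + cos λ·ΔY = −(-0.523515)·(8) + (0.852017)·(507) = 436.16 m.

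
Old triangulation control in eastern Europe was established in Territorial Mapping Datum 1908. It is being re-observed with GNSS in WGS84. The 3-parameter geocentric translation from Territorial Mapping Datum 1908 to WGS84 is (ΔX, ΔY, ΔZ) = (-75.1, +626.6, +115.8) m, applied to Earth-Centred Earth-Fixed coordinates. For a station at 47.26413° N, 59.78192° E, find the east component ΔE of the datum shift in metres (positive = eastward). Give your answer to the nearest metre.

At φ = 47.26413°, λ = 59.78192°: sin φ = 0.734490, cos φ = 0.678620, sin λ = 0.864116, cos λ = 0.503293.
ΔE = −sin λ·ΔX + cos λ·ΔY = −(0.864116)·(-75.1) + (0.503293)·(626.6) = 380.26 m.

ΔE = 380 m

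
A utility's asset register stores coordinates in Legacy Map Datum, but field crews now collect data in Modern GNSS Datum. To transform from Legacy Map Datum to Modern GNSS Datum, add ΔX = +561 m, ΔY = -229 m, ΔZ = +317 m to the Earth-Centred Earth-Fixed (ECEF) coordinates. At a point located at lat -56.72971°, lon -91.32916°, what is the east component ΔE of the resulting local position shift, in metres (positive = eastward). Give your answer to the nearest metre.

At φ = -56.72971°, λ = -91.32916°: sin φ = -0.836092, cos φ = 0.548589, sin λ = -0.999731, cos λ = -0.023196.
ΔE = −sin λ·ΔX + cos λ·ΔY = −(-0.999731)·(561) + (-0.023196)·(-229) = 566.16 m.

ΔE = 566 m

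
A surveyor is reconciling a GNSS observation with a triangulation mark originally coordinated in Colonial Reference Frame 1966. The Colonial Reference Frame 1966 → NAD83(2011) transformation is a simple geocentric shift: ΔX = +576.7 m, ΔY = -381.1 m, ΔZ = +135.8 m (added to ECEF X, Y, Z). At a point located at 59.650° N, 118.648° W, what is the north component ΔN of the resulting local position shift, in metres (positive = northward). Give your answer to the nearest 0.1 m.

At φ = 59.650°, λ = -118.648°: sin φ = 0.862955, cos φ = 0.505281, sin λ = -0.877582, cos λ = -0.479427.
ΔN = −sin φ cos λ·ΔX − sin φ sin λ·ΔY + cos φ·ΔZ = −(0.862955)(-0.479427)(576.7) − (0.862955)(-0.877582)(-381.1) + (0.505281)(135.8) = 18.60 m.

ΔN = 18.6 m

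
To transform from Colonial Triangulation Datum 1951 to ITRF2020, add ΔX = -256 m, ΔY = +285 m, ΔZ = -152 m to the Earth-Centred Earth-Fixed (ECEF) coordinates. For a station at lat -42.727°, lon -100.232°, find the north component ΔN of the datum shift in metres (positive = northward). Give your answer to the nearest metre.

The local north axis is (−sin φ cos λ, −sin φ sin λ, cos φ), giving ΔN = 30.855 − 190.299 − 111.658 = -271.10 m.

ΔN = -271 m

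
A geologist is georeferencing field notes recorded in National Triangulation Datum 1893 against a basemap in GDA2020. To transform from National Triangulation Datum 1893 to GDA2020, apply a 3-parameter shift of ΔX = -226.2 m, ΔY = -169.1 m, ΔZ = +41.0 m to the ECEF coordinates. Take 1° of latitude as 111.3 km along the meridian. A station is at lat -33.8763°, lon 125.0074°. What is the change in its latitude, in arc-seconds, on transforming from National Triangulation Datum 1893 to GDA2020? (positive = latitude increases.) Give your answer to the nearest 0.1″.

Δφ = 0.9″

sin φ = -0.557402, cos φ = 0.830243, sin λ = 0.819078, cos λ = -0.573682.
North component: ΔN = −sin φ cos λ·ΔX − sin φ sin λ·ΔY + cos φ·ΔZ = −(-0.557402)(-0.573682)(-226.2) − (-0.557402)(0.819078)(-169.1) + (0.830243)(41.0) = 29.17 m.
1° of latitude spans 111300 m, so Δφ = 29.17 / 111300 × 3600 = 0.943″.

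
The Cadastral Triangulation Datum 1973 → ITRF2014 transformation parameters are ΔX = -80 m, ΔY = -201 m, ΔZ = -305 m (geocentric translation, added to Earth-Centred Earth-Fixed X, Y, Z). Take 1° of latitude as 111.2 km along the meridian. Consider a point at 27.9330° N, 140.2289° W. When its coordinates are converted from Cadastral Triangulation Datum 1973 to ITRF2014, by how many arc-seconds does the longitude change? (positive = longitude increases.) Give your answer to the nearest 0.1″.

sin φ = 0.468439, cos φ = 0.883496, sin λ = -0.639722, cos λ = -0.768606.
East component: ΔE = −sin λ·ΔX + cos λ·ΔY = −(-0.639722)(-80) + (-0.768606)(-201) = 103.31 m.
1° of latitude spans 111200 m; at latitude φ, 1° of longitude spans that × cos φ = 98244.8 m, so Δλ = 103.31 / 98244.8 × 3600 = 3.786″.

Δλ = 3.8″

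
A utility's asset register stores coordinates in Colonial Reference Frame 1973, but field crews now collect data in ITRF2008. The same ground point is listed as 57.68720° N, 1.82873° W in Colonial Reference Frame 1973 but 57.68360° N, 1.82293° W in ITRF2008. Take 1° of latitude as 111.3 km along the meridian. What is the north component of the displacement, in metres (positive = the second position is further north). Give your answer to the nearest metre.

Δφ = 57.68360° − 57.68720° = -0.00360°; Δλ = -1.82293° − -1.82873° = +0.00580°.
ΔN = Δφ × 111300 = -400.7 m; ΔE = Δλ × 111300 × cos(57.68720°) = +0.00580 × 111300 × 0.534541 = 345.1 m.

ΔN = -401 m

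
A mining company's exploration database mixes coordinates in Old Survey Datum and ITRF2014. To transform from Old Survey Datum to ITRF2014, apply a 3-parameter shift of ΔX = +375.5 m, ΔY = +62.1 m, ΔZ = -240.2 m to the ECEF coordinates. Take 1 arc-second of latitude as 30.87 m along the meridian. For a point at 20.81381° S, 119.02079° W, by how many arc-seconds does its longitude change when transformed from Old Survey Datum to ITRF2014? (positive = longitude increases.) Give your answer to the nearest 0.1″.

Δλ = 10.3″

sin φ = -0.355332, cos φ = 0.934740, sin λ = -0.874444, cos λ = -0.485127.
East component: ΔE = −sin λ·ΔX + cos λ·ΔY = −(-0.874444)(375.5) + (-0.485127)(62.1) = 298.23 m.
1° of latitude spans 3600 × 30.87 = 111132 m; at latitude φ, 1° of longitude spans that × cos φ = 103879.5 m, so Δλ = 298.23 / 103879.5 × 3600 = 10.335″.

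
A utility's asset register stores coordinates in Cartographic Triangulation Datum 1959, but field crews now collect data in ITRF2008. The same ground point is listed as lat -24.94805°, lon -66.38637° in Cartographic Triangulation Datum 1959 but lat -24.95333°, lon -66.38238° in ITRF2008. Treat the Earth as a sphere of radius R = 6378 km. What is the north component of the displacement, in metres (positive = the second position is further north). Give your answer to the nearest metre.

ΔN = -588 m

Δφ = -24.95333° − -24.94805° = -0.00528°; Δλ = -66.38238° − -66.38637° = +0.00399°.
1° along a meridian = πR/180 = 111317 m.
ΔN = Δφ × 111317 = -587.8 m; ΔE = Δλ × 111317 × cos(-24.94805°) = +0.00399 × 111317 × 0.906691 = 402.7 m.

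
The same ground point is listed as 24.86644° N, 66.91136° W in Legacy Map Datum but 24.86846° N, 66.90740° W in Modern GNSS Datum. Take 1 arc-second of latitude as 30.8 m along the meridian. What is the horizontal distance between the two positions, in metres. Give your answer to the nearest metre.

Δφ = 24.86846° − 24.86644° = +0.00202°; Δλ = -66.90740° − -66.91136° = +0.00396°.
1° of latitude = 3600 × 30.80 = 110880 m.
ΔN = Δφ × 110880 = 224.0 m; ΔE = Δλ × 110880 × cos(24.86644°) = +0.00396 × 110880 × 0.907290 = 398.4 m.
Distance = √(ΔE² + ΔN²) = √(398.4² + 224.0²) = 457.0 m.

457 m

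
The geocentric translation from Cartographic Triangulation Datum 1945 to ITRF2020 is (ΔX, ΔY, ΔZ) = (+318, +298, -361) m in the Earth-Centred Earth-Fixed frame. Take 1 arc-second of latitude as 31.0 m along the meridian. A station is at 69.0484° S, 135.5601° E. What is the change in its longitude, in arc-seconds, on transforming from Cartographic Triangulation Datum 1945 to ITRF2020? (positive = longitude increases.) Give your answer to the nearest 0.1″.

sin φ = -0.933883, cos φ = 0.357579, sin λ = 0.700161, cos λ = -0.713985.
East component: ΔE = −sin λ·ΔX + cos λ·ΔY = −(0.700161)(318) + (-0.713985)(298) = -435.42 m.
1° of latitude spans 3600 × 31.00 = 111600 m; at latitude φ, 1° of longitude spans that × cos φ = 39905.8 m, so Δλ = -435.42 / 39905.8 × 3600 = -39.280″.

Δλ = -39.3″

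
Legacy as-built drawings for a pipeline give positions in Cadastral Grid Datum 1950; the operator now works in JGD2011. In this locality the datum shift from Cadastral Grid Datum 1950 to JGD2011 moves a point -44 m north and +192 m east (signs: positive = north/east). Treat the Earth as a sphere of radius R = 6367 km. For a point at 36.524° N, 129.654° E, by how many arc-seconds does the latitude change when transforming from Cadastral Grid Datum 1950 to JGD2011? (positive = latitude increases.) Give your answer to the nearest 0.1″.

Δφ = -1.4″

On a sphere of radius R, 1 rad of latitude = R, so Δφ = ΔN / R = -44.0 / 6367000 = -6.9106e-06 rad = -1.425″.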